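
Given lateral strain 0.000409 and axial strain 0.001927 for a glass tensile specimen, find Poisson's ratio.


Poisson's ratio: nu = lateral strain / axial strain
  nu = 0.000409 / 0.001927 = 0.2122

0.2122


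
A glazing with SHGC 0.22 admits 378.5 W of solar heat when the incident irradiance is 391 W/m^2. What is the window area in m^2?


Rearrange Q = Area * SHGC * Irradiance:
  Area = Q / (SHGC * Irradiance)
  Area = 378.5 / (0.22 * 391) = 4.4 m^2

4.4 m^2


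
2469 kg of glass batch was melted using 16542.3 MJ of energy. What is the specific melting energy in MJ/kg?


Rearrange E = m * s for s:
  s = E / m
  s = 16542.3 / 2469 = 6.7 MJ/kg

6.7 MJ/kg


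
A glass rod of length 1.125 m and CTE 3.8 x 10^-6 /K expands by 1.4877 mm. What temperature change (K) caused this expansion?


Rearrange dL = alpha * L0 * dT for dT:
  dT = dL / (alpha * L0)
  dL (m) = 1.4877 / 1000 = 0.0014877
  dT = 0.0014877 / ((3.8 x 10^-6) * 1.125) = 348.0 K

348.0 K


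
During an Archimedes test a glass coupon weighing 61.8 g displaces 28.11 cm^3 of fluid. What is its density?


Use the definition of density:
  rho = mass / volume
  rho = 61.8 / 28.11 = 2.199 g/cm^3

2.199 g/cm^3


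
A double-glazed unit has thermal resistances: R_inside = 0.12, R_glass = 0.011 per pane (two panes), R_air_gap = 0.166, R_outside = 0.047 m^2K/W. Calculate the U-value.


Total thermal resistance (series):
  R_total = R_in + R_glass + R_air + R_glass + R_out
  R_total = 0.12 + 0.011 + 0.166 + 0.011 + 0.047 = 0.355 m^2K/W
U-value = 1 / R_total = 1 / 0.355 = 2.817 W/m^2K

2.817 W/m^2K


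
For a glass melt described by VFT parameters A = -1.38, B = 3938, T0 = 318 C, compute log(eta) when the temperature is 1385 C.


VFT equation: log(eta) = A + B / (T - T0)
  T - T0 = 1385 - 318 = 1067
  B / (T - T0) = 3938 / 1067 = 3.691
  log(eta) = -1.38 + 3.691 = 2.311

2.311


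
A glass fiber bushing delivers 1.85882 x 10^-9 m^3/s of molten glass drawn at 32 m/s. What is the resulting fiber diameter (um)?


Cross-sectional area from continuity:
  A = Q / v = 1.85882 x 10^-9 / 32 = 5.808812 x 10^-11 m^2
Diameter from circular cross-section:
  d = sqrt(4A / pi) * 10^6 (m -> um)
  d = sqrt(4 * 5.808812 x 10^-11 / pi) * 10^6 = 8.6 um

8.6 um


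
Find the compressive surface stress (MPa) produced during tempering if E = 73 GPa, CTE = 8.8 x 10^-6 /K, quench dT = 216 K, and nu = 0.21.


Tempering stress: sigma = E * alpha * dT / (1 - nu)
  E (MPa) = 73 * 1000 = 73000
  Numerator = 73000 * (8.8 x 10^-6) * 216 = 138.7584
  Denominator = 1 - 0.21 = 0.79
  sigma = 138.7584 / 0.79 = 175.6 MPa

175.6 MPa


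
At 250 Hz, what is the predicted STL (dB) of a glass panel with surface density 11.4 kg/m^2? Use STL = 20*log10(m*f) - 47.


Mass law: STL = 20 * log10(m * f) - 47
  m * f = 11.4 * 250 = 2850
  log10(2850) = 3.45484
  STL = 20 * 3.45484 - 47 = 69.0968 - 47 = 22.1 dB

22.1 dB


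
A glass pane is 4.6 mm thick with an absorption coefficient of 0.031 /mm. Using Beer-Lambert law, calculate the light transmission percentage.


Beer-Lambert law: T = exp(-alpha * thickness)
  exponent = -0.031 * 4.6 = -0.1426
  T = exp(-0.1426) = 0.8671
  Percentage = 0.8671 * 100 = 86.71%

86.71%


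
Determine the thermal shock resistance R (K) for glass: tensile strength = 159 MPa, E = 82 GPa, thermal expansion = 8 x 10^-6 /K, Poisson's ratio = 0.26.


Thermal shock resistance: R = sigma * (1 - nu) / (E * alpha)
  Numerator = 159 * (1 - 0.26) = 117.66
  Denominator = 82 * 1000 * (8 x 10^-6) = 0.656
  R = 117.66 / 0.656 = 179.4 K

179.4 K


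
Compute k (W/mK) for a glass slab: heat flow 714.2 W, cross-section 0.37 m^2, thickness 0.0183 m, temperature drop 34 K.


Fourier's law rearranged: k = Q * t / (A * dT)
  Numerator = 714.2 * 0.0183 = 13.06986
  Denominator = 0.37 * 34 = 12.58
  k = 13.06986 / 12.58 = 1.039 W/mK

1.039 W/mK


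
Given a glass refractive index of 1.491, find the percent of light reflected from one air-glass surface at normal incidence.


Fresnel reflectance at normal incidence:
  R = ((n - 1)/(n + 1))^2
  (n - 1)/(n + 1) = (1.491 - 1)/(1.491 + 1) = 0.19711
  R = 0.19711^2 = 0.0388524
  R(%) = 0.0388524 * 100 = 3.885%

3.885%


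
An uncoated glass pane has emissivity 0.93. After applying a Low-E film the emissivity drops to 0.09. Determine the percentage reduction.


Percentage reduction = (1 - coated/uncoated) * 100
  Ratio = 0.09 / 0.93 = 0.0968
  Reduction = (1 - 0.0968) * 100 = 90.3%

90.3%


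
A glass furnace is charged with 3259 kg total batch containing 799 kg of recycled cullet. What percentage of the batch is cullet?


Cullet ratio = (cullet mass / total batch mass) * 100
  Ratio = 799 / 3259 * 100 = 24.52%

24.52%


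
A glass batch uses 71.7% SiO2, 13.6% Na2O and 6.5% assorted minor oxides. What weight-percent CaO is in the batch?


Pieces sum to 100%:
  CaO = 100 - (SiO2 + Na2O + others)
  CaO = 100 - (71.7 + 13.6 + 6.5) = 8.2%

8.2%


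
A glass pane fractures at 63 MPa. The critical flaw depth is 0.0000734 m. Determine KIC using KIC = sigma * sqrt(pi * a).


Fracture toughness: KIC = sigma * sqrt(pi * a)
  pi * a = pi * 0.0000734 = 0.000230593
  sqrt(pi * a) = 0.015185
  KIC = 63 * 0.015185 = 0.957 MPa*sqrt(m)

0.957 MPa*sqrt(m)


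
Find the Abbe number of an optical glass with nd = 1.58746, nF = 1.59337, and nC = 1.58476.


Abbe number formula: Vd = (nd - 1) / (nF - nC)
  nd - 1 = 1.58746 - 1 = 0.58746
  nF - nC = 1.59337 - 1.58476 = 0.00861
  Vd = 0.58746 / 0.00861 = 68.23

68.23


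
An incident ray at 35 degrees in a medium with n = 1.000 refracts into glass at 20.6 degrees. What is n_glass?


Apply Snell's law: n1 * sin(theta1) = n2 * sin(theta2)
  n2 = n1 * sin(theta1) / sin(theta2)
  sin(35) = 0.573576
  sin(20.6) = 0.351842
  n2 = 1.000 * 0.573576 / 0.351842 = 1.6302

1.6302


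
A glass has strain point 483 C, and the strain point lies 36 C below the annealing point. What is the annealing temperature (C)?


T_anneal = T_strain + gap:
  T_anneal = 483 + 36 = 519 C

519 C


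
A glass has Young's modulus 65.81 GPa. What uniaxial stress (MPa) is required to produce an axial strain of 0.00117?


Rearrange E = sigma / epsilon:
  sigma = E * epsilon
  E (MPa) = 65.81 * 1000 = 65810
  sigma = 65810 * 0.00117 = 77.0 MPa

77.0 MPa


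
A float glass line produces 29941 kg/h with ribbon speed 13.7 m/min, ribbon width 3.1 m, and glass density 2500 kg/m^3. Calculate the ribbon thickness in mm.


Ribbon cross-section from mass balance:
  Volume rate = throughput / density = 29941 / 2500 = 11.9764 m^3/h
  thickness = volume rate / (speed * 60 * width), i.e.
  thickness = throughput / (60 * speed * width * density) * 1000
  thickness = 29941 / (60 * 13.7 * 3.1 * 2500) * 1000 = 4.7 mm

4.7 mm


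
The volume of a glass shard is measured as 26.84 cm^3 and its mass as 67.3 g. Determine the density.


Use the definition of density:
  rho = mass / volume
  rho = 67.3 / 26.84 = 2.507 g/cm^3

2.507 g/cm^3


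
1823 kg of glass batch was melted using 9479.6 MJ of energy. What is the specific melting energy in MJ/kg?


Rearrange E = m * s for s:
  s = E / m
  s = 9479.6 / 1823 = 5.2 MJ/kg

5.2 MJ/kg


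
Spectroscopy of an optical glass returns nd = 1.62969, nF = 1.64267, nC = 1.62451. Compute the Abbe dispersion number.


Abbe number formula: Vd = (nd - 1) / (nF - nC)
  nd - 1 = 1.62969 - 1 = 0.62969
  nF - nC = 1.64267 - 1.62451 = 0.01816
  Vd = 0.62969 / 0.01816 = 34.67

34.67


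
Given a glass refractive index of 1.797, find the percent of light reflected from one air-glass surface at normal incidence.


Fresnel reflectance at normal incidence:
  R = ((n - 1)/(n + 1))^2
  (n - 1)/(n + 1) = (1.797 - 1)/(1.797 + 1) = 0.284948
  R = 0.284948^2 = 0.0811954
  R(%) = 0.0811954 * 100 = 8.12%

8.12%


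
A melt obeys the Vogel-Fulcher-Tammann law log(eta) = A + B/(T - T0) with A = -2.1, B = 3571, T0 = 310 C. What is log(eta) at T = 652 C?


VFT equation: log(eta) = A + B / (T - T0)
  T - T0 = 652 - 310 = 342
  B / (T - T0) = 3571 / 342 = 10.442
  log(eta) = -2.1 + 10.442 = 8.342

8.342


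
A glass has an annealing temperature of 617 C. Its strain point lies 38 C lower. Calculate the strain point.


Strain point = annealing point - difference:
  T_strain = 617 - 38 = 579 C

579 C


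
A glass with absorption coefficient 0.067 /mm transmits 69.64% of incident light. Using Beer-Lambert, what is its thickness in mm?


Rearrange T = exp(-alpha * thickness):
  thickness = -ln(T) / alpha
  T = 69.64/100 = 0.6964
  ln(T) = -0.36183
  -ln(T) = 0.36183
  thickness = 0.36183 / 0.067 = 5.4 mm

5.4 mm


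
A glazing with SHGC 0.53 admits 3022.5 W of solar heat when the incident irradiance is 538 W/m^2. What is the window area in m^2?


Rearrange Q = Area * SHGC * Irradiance:
  Area = Q / (SHGC * Irradiance)
  Area = 3022.5 / (0.53 * 538) = 10.6 m^2

10.6 m^2


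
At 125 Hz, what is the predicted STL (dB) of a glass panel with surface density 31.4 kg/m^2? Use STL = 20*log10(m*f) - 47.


Mass law: STL = 20 * log10(m * f) - 47
  m * f = 31.4 * 125 = 3925
  log10(3925) = 3.59384
  STL = 20 * 3.59384 - 47 = 71.8768 - 47 = 24.9 dB

24.9 dB


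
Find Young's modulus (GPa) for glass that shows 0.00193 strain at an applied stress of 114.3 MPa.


Young's modulus: E = stress / strain
  E = 114.3 MPa / 0.00193 = 59222.8 MPa
Convert to GPa: 59222.8 / 1000 = 59.22 GPa

59.22 GPa


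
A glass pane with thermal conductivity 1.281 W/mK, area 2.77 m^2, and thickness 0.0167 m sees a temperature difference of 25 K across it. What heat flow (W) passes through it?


Fourier's law: Q = k * A * dT / t
  Q = 1.281 * 2.77 * 25 / 0.0167
  Q = 88.70925 / 0.0167 = 5311.9 W

5311.9 W


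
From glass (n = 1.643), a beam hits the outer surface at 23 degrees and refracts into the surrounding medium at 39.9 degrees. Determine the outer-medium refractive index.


Apply Snell's law: n1 * sin(theta1) = n2 * sin(theta2)
  n2 = n1 * sin(theta1) / sin(theta2)
  sin(23) = 0.390731
  sin(39.9) = 0.64145
  n2 = 1.643 * 0.390731 / 0.64145 = 1.0008

1.0008


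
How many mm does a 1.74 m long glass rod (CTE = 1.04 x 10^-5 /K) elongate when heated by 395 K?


Thermal expansion formula: dL = alpha * L0 * dT
  dL = (1.04 x 10^-5) * 1.74 * 395 = 0.00714792 m
Convert to mm: 0.00714792 * 1000 = 7.1479 mm

7.1479 mm


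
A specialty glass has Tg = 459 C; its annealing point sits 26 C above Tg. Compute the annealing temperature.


The annealing temperature is Tg plus the offset:
  T_anneal = 459 + 26 = 485 C

485 C


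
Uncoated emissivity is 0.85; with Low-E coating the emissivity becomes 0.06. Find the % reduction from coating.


Percentage reduction = (1 - coated/uncoated) * 100
  Ratio = 0.06 / 0.85 = 0.0706
  Reduction = (1 - 0.0706) * 100 = 92.9%

92.9%


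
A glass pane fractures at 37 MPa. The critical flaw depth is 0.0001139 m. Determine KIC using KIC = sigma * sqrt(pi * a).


Fracture toughness: KIC = sigma * sqrt(pi * a)
  pi * a = pi * 0.0001139 = 0.000357827
  sqrt(pi * a) = 0.018916
  KIC = 37 * 0.018916 = 0.7 MPa*sqrt(m)

0.7 MPa*sqrt(m)


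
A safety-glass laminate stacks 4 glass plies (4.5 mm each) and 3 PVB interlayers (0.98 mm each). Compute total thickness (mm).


Total thickness = glass contribution + PVB contribution
  Glass: 4 * 4.5 = 18.0 mm
  PVB: 3 * 0.98 = 2.94 mm
  Total = 18.0 + 2.94 = 20.94 mm

20.94 mm


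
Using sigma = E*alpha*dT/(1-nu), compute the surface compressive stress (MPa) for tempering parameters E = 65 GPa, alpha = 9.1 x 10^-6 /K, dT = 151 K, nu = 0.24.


Tempering stress: sigma = E * alpha * dT / (1 - nu)
  E (MPa) = 65 * 1000 = 65000
  Numerator = 65000 * (9.1 x 10^-6) * 151 = 89.3165
  Denominator = 1 - 0.24 = 0.76
  sigma = 89.3165 / 0.76 = 117.5 MPa

117.5 MPa


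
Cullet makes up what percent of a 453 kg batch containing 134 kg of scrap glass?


Cullet ratio = (cullet mass / total batch mass) * 100
  Ratio = 134 / 453 * 100 = 29.58%

29.58%


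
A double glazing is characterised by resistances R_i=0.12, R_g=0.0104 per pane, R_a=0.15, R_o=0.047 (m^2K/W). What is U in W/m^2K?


Total thermal resistance (series):
  R_total = R_in + R_glass + R_air + R_glass + R_out
  R_total = 0.12 + 0.0104 + 0.15 + 0.0104 + 0.047 = 0.3378 m^2K/W
U-value = 1 / R_total = 1 / 0.3378 = 2.96 W/m^2K

2.96 W/m^2K


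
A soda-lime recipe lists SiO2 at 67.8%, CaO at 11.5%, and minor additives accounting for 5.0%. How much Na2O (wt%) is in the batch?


Pieces sum to 100%:
  Na2O = 100 - (SiO2 + CaO + others)
  Na2O = 100 - (67.8 + 11.5 + 5.0) = 15.7%

15.7%


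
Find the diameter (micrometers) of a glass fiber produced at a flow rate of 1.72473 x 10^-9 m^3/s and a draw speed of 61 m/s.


Cross-sectional area from continuity:
  A = Q / v = 1.72473 x 10^-9 / 61 = 2.827426 x 10^-11 m^2
Diameter from circular cross-section:
  d = sqrt(4A / pi) * 10^6 (m -> um)
  d = sqrt(4 * 2.827426 x 10^-11 / pi) * 10^6 = 6.0 um

6.0 um


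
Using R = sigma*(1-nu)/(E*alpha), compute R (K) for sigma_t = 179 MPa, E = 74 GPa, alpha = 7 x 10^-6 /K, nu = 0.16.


Thermal shock resistance: R = sigma * (1 - nu) / (E * alpha)
  Numerator = 179 * (1 - 0.16) = 150.36
  Denominator = 74 * 1000 * (7 x 10^-6) = 0.518
  R = 150.36 / 0.518 = 290.3 K

290.3 K


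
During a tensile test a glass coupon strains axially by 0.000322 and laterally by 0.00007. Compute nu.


Poisson's ratio: nu = lateral strain / axial strain
  nu = 0.00007 / 0.000322 = 0.2174

0.2174


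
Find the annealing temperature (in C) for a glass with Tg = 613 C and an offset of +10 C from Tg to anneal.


The annealing temperature is Tg plus the offset:
  T_anneal = 613 + 10 = 623 C

623 C


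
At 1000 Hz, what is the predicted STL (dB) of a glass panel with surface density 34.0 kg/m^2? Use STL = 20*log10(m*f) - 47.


Mass law: STL = 20 * log10(m * f) - 47
  m * f = 34.0 * 1000 = 34000
  log10(34000) = 4.53148
  STL = 20 * 4.53148 - 47 = 90.6296 - 47 = 43.6 dB

43.6 dB


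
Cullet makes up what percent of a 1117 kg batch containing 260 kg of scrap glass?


Cullet ratio = (cullet mass / total batch mass) * 100
  Ratio = 260 / 1117 * 100 = 23.28%

23.28%


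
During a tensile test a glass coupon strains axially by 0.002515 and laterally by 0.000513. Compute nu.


Poisson's ratio: nu = lateral strain / axial strain
  nu = 0.000513 / 0.002515 = 0.204

0.204


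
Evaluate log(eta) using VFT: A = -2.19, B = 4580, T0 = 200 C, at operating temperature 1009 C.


VFT equation: log(eta) = A + B / (T - T0)
  T - T0 = 1009 - 200 = 809
  B / (T - T0) = 4580 / 809 = 5.661
  log(eta) = -2.19 + 5.661 = 3.471

3.471


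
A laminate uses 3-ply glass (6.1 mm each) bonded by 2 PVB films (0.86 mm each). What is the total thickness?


Total thickness = glass contribution + PVB contribution
  Glass: 3 * 6.1 = 18.3 mm
  PVB: 2 * 0.86 = 1.72 mm
  Total = 18.3 + 1.72 = 20.02 mm

20.02 mm


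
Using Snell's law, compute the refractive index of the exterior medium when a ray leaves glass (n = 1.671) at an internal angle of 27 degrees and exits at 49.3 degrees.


Apply Snell's law: n1 * sin(theta1) = n2 * sin(theta2)
  n2 = n1 * sin(theta1) / sin(theta2)
  sin(27) = 0.45399
  sin(49.3) = 0.758134
  n2 = 1.671 * 0.45399 / 0.758134 = 1.0006

1.0006


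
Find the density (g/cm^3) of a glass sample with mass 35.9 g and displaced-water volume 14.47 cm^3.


Use the definition of density:
  rho = mass / volume
  rho = 35.9 / 14.47 = 2.481 g/cm^3

2.481 g/cm^3


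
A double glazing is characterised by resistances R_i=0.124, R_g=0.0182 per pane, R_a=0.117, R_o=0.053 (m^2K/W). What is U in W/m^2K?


Total thermal resistance (series):
  R_total = R_in + R_glass + R_air + R_glass + R_out
  R_total = 0.124 + 0.0182 + 0.117 + 0.0182 + 0.053 = 0.3304 m^2K/W
U-value = 1 / R_total = 1 / 0.3304 = 3.027 W/m^2K

3.027 W/m^2K


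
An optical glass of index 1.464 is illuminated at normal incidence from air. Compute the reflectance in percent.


Fresnel reflectance at normal incidence:
  R = ((n - 1)/(n + 1))^2
  (n - 1)/(n + 1) = (1.464 - 1)/(1.464 + 1) = 0.188312
  R = 0.188312^2 = 0.0354614
  R(%) = 0.0354614 * 100 = 3.546%

3.546%


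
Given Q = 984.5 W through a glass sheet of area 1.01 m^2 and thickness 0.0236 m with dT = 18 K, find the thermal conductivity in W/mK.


Fourier's law rearranged: k = Q * t / (A * dT)
  Numerator = 984.5 * 0.0236 = 23.2342
  Denominator = 1.01 * 18 = 18.18
  k = 23.2342 / 18.18 = 1.278 W/mK

1.278 W/mK


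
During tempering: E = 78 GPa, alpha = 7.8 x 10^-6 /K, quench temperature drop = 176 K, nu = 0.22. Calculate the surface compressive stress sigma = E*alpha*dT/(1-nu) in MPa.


Tempering stress: sigma = E * alpha * dT / (1 - nu)
  E (MPa) = 78 * 1000 = 78000
  Numerator = 78000 * (7.8 x 10^-6) * 176 = 107.0784
  Denominator = 1 - 0.22 = 0.78
  sigma = 107.0784 / 0.78 = 137.3 MPa

137.3 MPa


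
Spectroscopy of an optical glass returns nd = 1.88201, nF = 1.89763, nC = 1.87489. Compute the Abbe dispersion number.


Abbe number formula: Vd = (nd - 1) / (nF - nC)
  nd - 1 = 1.88201 - 1 = 0.88201
  nF - nC = 1.89763 - 1.87489 = 0.02274
  Vd = 0.88201 / 0.02274 = 38.79

38.79


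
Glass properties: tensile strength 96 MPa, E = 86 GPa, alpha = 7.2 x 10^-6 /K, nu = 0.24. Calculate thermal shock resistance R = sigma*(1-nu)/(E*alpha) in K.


Thermal shock resistance: R = sigma * (1 - nu) / (E * alpha)
  Numerator = 96 * (1 - 0.24) = 72.96
  Denominator = 86 * 1000 * (7.2 x 10^-6) = 0.6192
  R = 72.96 / 0.6192 = 117.8 K

117.8 K


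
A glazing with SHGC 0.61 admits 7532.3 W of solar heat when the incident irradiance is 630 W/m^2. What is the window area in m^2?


Rearrange Q = Area * SHGC * Irradiance:
  Area = Q / (SHGC * Irradiance)
  Area = 7532.3 / (0.61 * 630) = 19.6 m^2

19.6 m^2


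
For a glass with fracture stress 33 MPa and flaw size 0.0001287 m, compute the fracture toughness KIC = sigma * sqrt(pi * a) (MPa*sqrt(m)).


Fracture toughness: KIC = sigma * sqrt(pi * a)
  pi * a = pi * 0.0001287 = 0.000404323
  sqrt(pi * a) = 0.020108
  KIC = 33 * 0.020108 = 0.664 MPa*sqrt(m)

0.664 MPa*sqrt(m)


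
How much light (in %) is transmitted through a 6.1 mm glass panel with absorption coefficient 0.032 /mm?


Beer-Lambert law: T = exp(-alpha * thickness)
  exponent = -0.032 * 6.1 = -0.1952
  T = exp(-0.1952) = 0.8227
  Percentage = 0.8227 * 100 = 82.27%

82.27%


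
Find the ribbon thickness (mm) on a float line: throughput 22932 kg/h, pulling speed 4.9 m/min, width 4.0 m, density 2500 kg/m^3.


Ribbon cross-section from mass balance:
  Volume rate = throughput / density = 22932 / 2500 = 9.1728 m^3/h
  thickness = volume rate / (speed * 60 * width), i.e.
  thickness = throughput / (60 * speed * width * density) * 1000
  thickness = 22932 / (60 * 4.9 * 4.0 * 2500) * 1000 = 7.8 mm

7.8 mm


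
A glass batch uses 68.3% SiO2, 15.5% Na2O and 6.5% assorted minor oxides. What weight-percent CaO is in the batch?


Pieces sum to 100%:
  CaO = 100 - (SiO2 + Na2O + others)
  CaO = 100 - (68.3 + 15.5 + 6.5) = 9.7%

9.7%


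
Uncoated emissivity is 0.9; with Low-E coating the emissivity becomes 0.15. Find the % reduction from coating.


Percentage reduction = (1 - coated/uncoated) * 100
  Ratio = 0.15 / 0.9 = 0.1667
  Reduction = (1 - 0.1667) * 100 = 83.3%

83.3%


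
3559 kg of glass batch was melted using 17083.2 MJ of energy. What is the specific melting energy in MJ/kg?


Rearrange E = m * s for s:
  s = E / m
  s = 17083.2 / 3559 = 4.8 MJ/kg

4.8 MJ/kg


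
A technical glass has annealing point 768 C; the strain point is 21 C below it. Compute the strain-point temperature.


Strain point = annealing point - difference:
  T_strain = 768 - 21 = 747 C

747 C


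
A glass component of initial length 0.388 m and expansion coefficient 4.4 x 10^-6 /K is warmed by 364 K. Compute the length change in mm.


Thermal expansion formula: dL = alpha * L0 * dT
  dL = (4.4 x 10^-6) * 0.388 * 364 = 0.00062142 m
Convert to mm: 0.00062142 * 1000 = 0.6214 mm

0.6214 mm


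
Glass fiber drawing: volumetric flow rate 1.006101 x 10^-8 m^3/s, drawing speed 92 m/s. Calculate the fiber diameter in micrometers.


Cross-sectional area from continuity:
  A = Q / v = 1.006101 x 10^-8 / 92 = 1.093588 x 10^-10 m^2
Diameter from circular cross-section:
  d = sqrt(4A / pi) * 10^6 (m -> um)
  d = sqrt(4 * 1.093588 x 10^-10 / pi) * 10^6 = 11.8 um

11.8 um


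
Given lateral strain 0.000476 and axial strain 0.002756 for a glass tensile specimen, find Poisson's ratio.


Poisson's ratio: nu = lateral strain / axial strain
  nu = 0.000476 / 0.002756 = 0.1727

0.1727


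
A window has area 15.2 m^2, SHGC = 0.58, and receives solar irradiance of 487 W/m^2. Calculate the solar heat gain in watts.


Solar heat gain: Q = Area * SHGC * Irradiance
  Q = 15.2 * 0.58 * 487 = 4293.4 W

4293.4 W


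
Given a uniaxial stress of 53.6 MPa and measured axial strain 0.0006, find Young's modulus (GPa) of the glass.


Young's modulus: E = stress / strain
  E = 53.6 MPa / 0.0006 = 89333.33 MPa
Convert to GPa: 89333.33 / 1000 = 89.33 GPa

89.33 GPa


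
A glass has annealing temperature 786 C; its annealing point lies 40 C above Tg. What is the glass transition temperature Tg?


Rearrange T_anneal = Tg + offset for Tg:
  Tg = T_anneal - offset = 786 - 40 = 746 C

746 C


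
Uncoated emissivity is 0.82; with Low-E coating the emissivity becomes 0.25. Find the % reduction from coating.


Percentage reduction = (1 - coated/uncoated) * 100
  Ratio = 0.25 / 0.82 = 0.3049
  Reduction = (1 - 0.3049) * 100 = 69.5%

69.5%


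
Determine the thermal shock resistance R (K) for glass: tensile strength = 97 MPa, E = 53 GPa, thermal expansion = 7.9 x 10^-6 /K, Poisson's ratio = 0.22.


Thermal shock resistance: R = sigma * (1 - nu) / (E * alpha)
  Numerator = 97 * (1 - 0.22) = 75.66
  Denominator = 53 * 1000 * (7.9 x 10^-6) = 0.4187
  R = 75.66 / 0.4187 = 180.7 K

180.7 K


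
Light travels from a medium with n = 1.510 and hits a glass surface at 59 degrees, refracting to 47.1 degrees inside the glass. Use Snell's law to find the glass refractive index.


Apply Snell's law: n1 * sin(theta1) = n2 * sin(theta2)
  n2 = n1 * sin(theta1) / sin(theta2)
  sin(59) = 0.857167
  sin(47.1) = 0.732543
  n2 = 1.510 * 0.857167 / 0.732543 = 1.7669

1.7669


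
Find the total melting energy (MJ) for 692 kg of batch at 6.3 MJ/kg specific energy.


Total energy = mass * specific energy
  E = 692 * 6.3 = 4359.6 MJ

4359.6 MJ


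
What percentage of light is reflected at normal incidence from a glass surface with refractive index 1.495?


Fresnel reflectance at normal incidence:
  R = ((n - 1)/(n + 1))^2
  (n - 1)/(n + 1) = (1.495 - 1)/(1.495 + 1) = 0.198397
  R = 0.198397^2 = 0.0393614
  R(%) = 0.0393614 * 100 = 3.936%

3.936%


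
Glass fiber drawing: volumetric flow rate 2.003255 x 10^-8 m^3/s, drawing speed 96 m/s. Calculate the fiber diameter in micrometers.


Cross-sectional area from continuity:
  A = Q / v = 2.003255 x 10^-8 / 96 = 2.086724 x 10^-10 m^2
Diameter from circular cross-section:
  d = sqrt(4A / pi) * 10^6 (m -> um)
  d = sqrt(4 * 2.086724 x 10^-10 / pi) * 10^6 = 16.3 um

16.3 um


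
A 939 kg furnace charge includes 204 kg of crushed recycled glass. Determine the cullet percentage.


Cullet ratio = (cullet mass / total batch mass) * 100
  Ratio = 204 / 939 * 100 = 21.73%

21.73%


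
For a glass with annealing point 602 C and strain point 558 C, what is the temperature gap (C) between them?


Gap = T_anneal - T_strain:
  gap = 602 - 558 = 44 C

44 C


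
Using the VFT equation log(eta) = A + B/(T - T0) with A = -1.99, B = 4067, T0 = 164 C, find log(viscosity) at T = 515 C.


VFT equation: log(eta) = A + B / (T - T0)
  T - T0 = 515 - 164 = 351
  B / (T - T0) = 4067 / 351 = 11.587
  log(eta) = -1.99 + 11.587 = 9.597

9.597


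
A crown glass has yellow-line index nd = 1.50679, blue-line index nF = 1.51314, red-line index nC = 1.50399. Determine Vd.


Abbe number formula: Vd = (nd - 1) / (nF - nC)
  nd - 1 = 1.50679 - 1 = 0.50679
  nF - nC = 1.51314 - 1.50399 = 0.00915
  Vd = 0.50679 / 0.00915 = 55.39

55.39


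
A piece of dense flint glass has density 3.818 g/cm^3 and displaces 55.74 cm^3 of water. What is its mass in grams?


Rearrange rho = m / V:
  m = rho * V
  m = 3.818 * 55.74 = 212.815 g

212.815 g


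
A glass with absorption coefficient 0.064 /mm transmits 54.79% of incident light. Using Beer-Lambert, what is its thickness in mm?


Rearrange T = exp(-alpha * thickness):
  thickness = -ln(T) / alpha
  T = 54.79/100 = 0.5479
  ln(T) = -0.60166
  -ln(T) = 0.60166
  thickness = 0.60166 / 0.064 = 9.4 mm

9.4 mm


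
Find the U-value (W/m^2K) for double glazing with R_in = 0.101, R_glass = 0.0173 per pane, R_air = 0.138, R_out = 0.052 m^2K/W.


Total thermal resistance (series):
  R_total = R_in + R_glass + R_air + R_glass + R_out
  R_total = 0.101 + 0.0173 + 0.138 + 0.0173 + 0.052 = 0.3256 m^2K/W
U-value = 1 / R_total = 1 / 0.3256 = 3.071 W/m^2K

3.071 W/m^2K


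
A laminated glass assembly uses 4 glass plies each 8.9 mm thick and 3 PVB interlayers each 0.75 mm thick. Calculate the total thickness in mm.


Total thickness = glass contribution + PVB contribution
  Glass: 4 * 8.9 = 35.6 mm
  PVB: 3 * 0.75 = 2.25 mm
  Total = 35.6 + 2.25 = 37.85 mm

37.85 mm


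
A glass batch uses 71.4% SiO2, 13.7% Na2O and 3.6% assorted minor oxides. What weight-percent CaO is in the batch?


Pieces sum to 100%:
  CaO = 100 - (SiO2 + Na2O + others)
  CaO = 100 - (71.4 + 13.7 + 3.6) = 11.3%

11.3%


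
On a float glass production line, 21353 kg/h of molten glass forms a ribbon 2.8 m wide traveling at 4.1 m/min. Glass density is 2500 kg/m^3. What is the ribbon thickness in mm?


Ribbon cross-section from mass balance:
  Volume rate = throughput / density = 21353 / 2500 = 8.5412 m^3/h
  thickness = volume rate / (speed * 60 * width), i.e.
  thickness = throughput / (60 * speed * width * density) * 1000
  thickness = 21353 / (60 * 4.1 * 2.8 * 2500) * 1000 = 12.4 mm

12.4 mm


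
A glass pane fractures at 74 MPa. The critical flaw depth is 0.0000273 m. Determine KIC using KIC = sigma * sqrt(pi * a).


Fracture toughness: KIC = sigma * sqrt(pi * a)
  pi * a = pi * 0.0000273 = 0.000085765
  sqrt(pi * a) = 0.009261
  KIC = 74 * 0.009261 = 0.685 MPa*sqrt(m)

0.685 MPa*sqrt(m)


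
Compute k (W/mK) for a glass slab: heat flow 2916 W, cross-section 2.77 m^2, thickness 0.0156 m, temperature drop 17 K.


Fourier's law rearranged: k = Q * t / (A * dT)
  Numerator = 2916 * 0.0156 = 45.4896
  Denominator = 2.77 * 17 = 47.09
  k = 45.4896 / 47.09 = 0.966 W/mK

0.966 W/mK


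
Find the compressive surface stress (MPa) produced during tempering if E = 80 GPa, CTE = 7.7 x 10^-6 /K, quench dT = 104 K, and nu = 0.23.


Tempering stress: sigma = E * alpha * dT / (1 - nu)
  E (MPa) = 80 * 1000 = 80000
  Numerator = 80000 * (7.7 x 10^-6) * 104 = 64.064
  Denominator = 1 - 0.23 = 0.77
  sigma = 64.064 / 0.77 = 83.2 MPa

83.2 MPa


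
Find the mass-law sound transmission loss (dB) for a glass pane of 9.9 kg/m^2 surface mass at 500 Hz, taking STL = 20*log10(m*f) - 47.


Mass law: STL = 20 * log10(m * f) - 47
  m * f = 9.9 * 500 = 4950
  log10(4950) = 3.69461
  STL = 20 * 3.69461 - 47 = 73.8922 - 47 = 26.9 dB

26.9 dB


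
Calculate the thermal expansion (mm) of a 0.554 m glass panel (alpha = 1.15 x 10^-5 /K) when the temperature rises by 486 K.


Thermal expansion formula: dL = alpha * L0 * dT
  dL = (1.15 x 10^-5) * 0.554 * 486 = 0.00309631 m
Convert to mm: 0.00309631 * 1000 = 3.0963 mm

3.0963 mm


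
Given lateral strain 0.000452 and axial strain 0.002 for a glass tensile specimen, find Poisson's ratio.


Poisson's ratio: nu = lateral strain / axial strain
  nu = 0.000452 / 0.002 = 0.226

0.226


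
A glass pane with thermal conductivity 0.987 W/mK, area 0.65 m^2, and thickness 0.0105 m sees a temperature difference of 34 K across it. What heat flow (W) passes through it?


Fourier's law: Q = k * A * dT / t
  Q = 0.987 * 0.65 * 34 / 0.0105
  Q = 21.8127 / 0.0105 = 2077.4 W

2077.4 W


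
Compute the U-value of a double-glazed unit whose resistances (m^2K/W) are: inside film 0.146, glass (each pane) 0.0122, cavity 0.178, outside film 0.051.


Total thermal resistance (series):
  R_total = R_in + R_glass + R_air + R_glass + R_out
  R_total = 0.146 + 0.0122 + 0.178 + 0.0122 + 0.051 = 0.3994 m^2K/W
U-value = 1 / R_total = 1 / 0.3994 = 2.504 W/m^2K

2.504 W/m^2K


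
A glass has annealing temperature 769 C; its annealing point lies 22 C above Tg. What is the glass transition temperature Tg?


Rearrange T_anneal = Tg + offset for Tg:
  Tg = T_anneal - offset = 769 - 22 = 747 C

747 C


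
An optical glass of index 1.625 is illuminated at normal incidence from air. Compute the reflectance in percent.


Fresnel reflectance at normal incidence:
  R = ((n - 1)/(n + 1))^2
  (n - 1)/(n + 1) = (1.625 - 1)/(1.625 + 1) = 0.238095
  R = 0.238095^2 = 0.0566892
  R(%) = 0.0566892 * 100 = 5.669%

5.669%


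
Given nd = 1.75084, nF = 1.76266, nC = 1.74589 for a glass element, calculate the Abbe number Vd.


Abbe number formula: Vd = (nd - 1) / (nF - nC)
  nd - 1 = 1.75084 - 1 = 0.75084
  nF - nC = 1.76266 - 1.74589 = 0.01677
  Vd = 0.75084 / 0.01677 = 44.77

44.77


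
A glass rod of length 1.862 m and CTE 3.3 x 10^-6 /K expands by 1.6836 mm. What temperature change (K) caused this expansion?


Rearrange dL = alpha * L0 * dT for dT:
  dT = dL / (alpha * L0)
  dL (m) = 1.6836 / 1000 = 0.0016836
  dT = 0.0016836 / ((3.3 x 10^-6) * 1.862) = 274.0 K

274.0 K


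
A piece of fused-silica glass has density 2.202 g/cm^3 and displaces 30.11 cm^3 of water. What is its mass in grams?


Rearrange rho = m / V:
  m = rho * V
  m = 2.202 * 30.11 = 66.302 g

66.302 g


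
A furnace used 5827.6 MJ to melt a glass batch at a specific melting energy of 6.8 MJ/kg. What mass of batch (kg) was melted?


Rearrange E = m * s for m:
  m = E / s
  m = 5827.6 / 6.8 = 857.0 kg

857.0 kg


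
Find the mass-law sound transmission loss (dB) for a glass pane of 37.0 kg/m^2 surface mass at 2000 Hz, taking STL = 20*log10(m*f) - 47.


Mass law: STL = 20 * log10(m * f) - 47
  m * f = 37.0 * 2000 = 74000
  log10(74000) = 4.86923
  STL = 20 * 4.86923 - 47 = 97.3846 - 47 = 50.4 dB

50.4 dB


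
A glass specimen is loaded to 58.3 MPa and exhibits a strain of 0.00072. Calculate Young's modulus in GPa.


Young's modulus: E = stress / strain
  E = 58.3 MPa / 0.00072 = 80972.22 MPa
Convert to GPa: 80972.22 / 1000 = 80.97 GPa

80.97 GPa


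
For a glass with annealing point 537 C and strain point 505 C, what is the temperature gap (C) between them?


Gap = T_anneal - T_strain:
  gap = 537 - 505 = 32 C

32 C


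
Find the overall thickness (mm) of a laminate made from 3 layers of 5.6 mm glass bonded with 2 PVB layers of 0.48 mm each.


Total thickness = glass contribution + PVB contribution
  Glass: 3 * 5.6 = 16.8 mm
  PVB: 2 * 0.48 = 0.96 mm
  Total = 16.8 + 0.96 = 17.76 mm

17.76 mm


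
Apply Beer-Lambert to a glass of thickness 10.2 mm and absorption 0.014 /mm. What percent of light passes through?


Beer-Lambert law: T = exp(-alpha * thickness)
  exponent = -0.014 * 10.2 = -0.1428
  T = exp(-0.1428) = 0.8669
  Percentage = 0.8669 * 100 = 86.69%

86.69%


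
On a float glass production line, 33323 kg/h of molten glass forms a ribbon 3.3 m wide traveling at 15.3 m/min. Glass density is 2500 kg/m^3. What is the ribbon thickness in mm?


Ribbon cross-section from mass balance:
  Volume rate = throughput / density = 33323 / 2500 = 13.3292 m^3/h
  thickness = volume rate / (speed * 60 * width), i.e.
  thickness = throughput / (60 * speed * width * density) * 1000
  thickness = 33323 / (60 * 15.3 * 3.3 * 2500) * 1000 = 4.4 mm

4.4 mm


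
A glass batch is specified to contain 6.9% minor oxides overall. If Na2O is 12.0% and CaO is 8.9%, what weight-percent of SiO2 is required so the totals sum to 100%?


Known pieces sum to 100%:
  SiO2 = 100 - (others + Na2O + CaO)
  SiO2 = 100 - (6.9 + 12.0 + 8.9) = 72.2%

72.2%


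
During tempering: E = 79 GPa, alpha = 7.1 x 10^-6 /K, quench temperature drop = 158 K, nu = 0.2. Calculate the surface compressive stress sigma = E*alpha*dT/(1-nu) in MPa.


Tempering stress: sigma = E * alpha * dT / (1 - nu)
  E (MPa) = 79 * 1000 = 79000
  Numerator = 79000 * (7.1 x 10^-6) * 158 = 88.6222
  Denominator = 1 - 0.2 = 0.8
  sigma = 88.6222 / 0.8 = 110.8 MPa

110.8 MPa


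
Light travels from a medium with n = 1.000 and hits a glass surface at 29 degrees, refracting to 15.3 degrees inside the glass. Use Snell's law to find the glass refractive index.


Apply Snell's law: n1 * sin(theta1) = n2 * sin(theta2)
  n2 = n1 * sin(theta1) / sin(theta2)
  sin(29) = 0.48481
  sin(15.3) = 0.263873
  n2 = 1.000 * 0.48481 / 0.263873 = 1.8373

1.8373


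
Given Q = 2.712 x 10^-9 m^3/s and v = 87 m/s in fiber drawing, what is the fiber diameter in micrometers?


Cross-sectional area from continuity:
  A = Q / v = 2.712 x 10^-9 / 87 = 3.117241 x 10^-11 m^2
Diameter from circular cross-section:
  d = sqrt(4A / pi) * 10^6 (m -> um)
  d = sqrt(4 * 3.117241 x 10^-11 / pi) * 10^6 = 6.3 um

6.3 um


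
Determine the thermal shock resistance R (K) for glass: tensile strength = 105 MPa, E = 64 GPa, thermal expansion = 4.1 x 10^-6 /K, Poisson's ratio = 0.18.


Thermal shock resistance: R = sigma * (1 - nu) / (E * alpha)
  Numerator = 105 * (1 - 0.18) = 86.1
  Denominator = 64 * 1000 * (4.1 x 10^-6) = 0.2624
  R = 86.1 / 0.2624 = 328.1 K

328.1 K


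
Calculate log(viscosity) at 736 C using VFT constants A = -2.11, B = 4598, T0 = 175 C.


VFT equation: log(eta) = A + B / (T - T0)
  T - T0 = 736 - 175 = 561
  B / (T - T0) = 4598 / 561 = 8.196
  log(eta) = -2.11 + 8.196 = 6.086

6.086


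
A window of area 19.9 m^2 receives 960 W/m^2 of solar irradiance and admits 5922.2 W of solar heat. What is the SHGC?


Rearrange Q = Area * SHGC * Irradiance:
  SHGC = Q / (Area * Irradiance)
  SHGC = 5922.2 / (19.9 * 960) = 0.31

0.31


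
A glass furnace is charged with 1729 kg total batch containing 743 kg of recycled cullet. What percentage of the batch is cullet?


Cullet ratio = (cullet mass / total batch mass) * 100
  Ratio = 743 / 1729 * 100 = 42.97%

42.97%


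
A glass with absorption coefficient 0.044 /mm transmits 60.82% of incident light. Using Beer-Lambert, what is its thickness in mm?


Rearrange T = exp(-alpha * thickness):
  thickness = -ln(T) / alpha
  T = 60.82/100 = 0.6082
  ln(T) = -0.49725
  -ln(T) = 0.49725
  thickness = 0.49725 / 0.044 = 11.3 mm

11.3 mm


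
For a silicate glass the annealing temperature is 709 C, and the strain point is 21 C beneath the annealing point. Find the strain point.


Strain point = annealing point - difference:
  T_strain = 709 - 21 = 688 C

688 C


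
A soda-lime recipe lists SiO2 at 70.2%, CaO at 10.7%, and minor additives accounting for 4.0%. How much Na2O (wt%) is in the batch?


Pieces sum to 100%:
  Na2O = 100 - (SiO2 + CaO + others)
  Na2O = 100 - (70.2 + 10.7 + 4.0) = 15.1%

15.1%


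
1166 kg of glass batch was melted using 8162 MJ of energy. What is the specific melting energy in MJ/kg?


Rearrange E = m * s for s:
  s = E / m
  s = 8162 / 1166 = 7.0 MJ/kg

7.0 MJ/kg


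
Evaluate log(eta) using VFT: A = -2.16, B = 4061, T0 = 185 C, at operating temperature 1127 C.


VFT equation: log(eta) = A + B / (T - T0)
  T - T0 = 1127 - 185 = 942
  B / (T - T0) = 4061 / 942 = 4.311
  log(eta) = -2.16 + 4.311 = 2.151

2.151


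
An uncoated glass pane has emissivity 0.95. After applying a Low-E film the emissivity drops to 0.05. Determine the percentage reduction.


Percentage reduction = (1 - coated/uncoated) * 100
  Ratio = 0.05 / 0.95 = 0.0526
  Reduction = (1 - 0.0526) * 100 = 94.7%

94.7%


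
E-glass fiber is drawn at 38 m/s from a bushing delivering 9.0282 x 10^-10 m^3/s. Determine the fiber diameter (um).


Cross-sectional area from continuity:
  A = Q / v = 9.0282 x 10^-10 / 38 = 2.375842 x 10^-11 m^2
Diameter from circular cross-section:
  d = sqrt(4A / pi) * 10^6 (m -> um)
  d = sqrt(4 * 2.375842 x 10^-11 / pi) * 10^6 = 5.5 um

5.5 um


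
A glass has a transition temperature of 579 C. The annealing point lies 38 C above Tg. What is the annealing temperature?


The annealing temperature is Tg plus the offset:
  T_anneal = 579 + 38 = 617 C

617 C


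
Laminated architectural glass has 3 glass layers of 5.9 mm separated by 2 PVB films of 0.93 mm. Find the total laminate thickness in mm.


Total thickness = glass contribution + PVB contribution
  Glass: 3 * 5.9 = 17.7 mm
  PVB: 2 * 0.93 = 1.86 mm
  Total = 17.7 + 1.86 = 19.56 mm

19.56 mm


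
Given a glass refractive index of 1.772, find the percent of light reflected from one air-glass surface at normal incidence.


Fresnel reflectance at normal incidence:
  R = ((n - 1)/(n + 1))^2
  (n - 1)/(n + 1) = (1.772 - 1)/(1.772 + 1) = 0.278499
  R = 0.278499^2 = 0.0775617
  R(%) = 0.0775617 * 100 = 7.756%

7.756%


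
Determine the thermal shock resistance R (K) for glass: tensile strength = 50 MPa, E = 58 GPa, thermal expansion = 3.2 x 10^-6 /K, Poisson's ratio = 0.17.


Thermal shock resistance: R = sigma * (1 - nu) / (E * alpha)
  Numerator = 50 * (1 - 0.17) = 41.5
  Denominator = 58 * 1000 * (3.2 x 10^-6) = 0.1856
  R = 41.5 / 0.1856 = 223.6 K

223.6 K


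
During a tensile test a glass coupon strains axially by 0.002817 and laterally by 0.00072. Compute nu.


Poisson's ratio: nu = lateral strain / axial strain
  nu = 0.00072 / 0.002817 = 0.2556

0.2556


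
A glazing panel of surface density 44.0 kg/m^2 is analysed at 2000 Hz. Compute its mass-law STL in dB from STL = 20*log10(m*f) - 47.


Mass law: STL = 20 * log10(m * f) - 47
  m * f = 44.0 * 2000 = 88000
  log10(88000) = 4.94448
  STL = 20 * 4.94448 - 47 = 98.8896 - 47 = 51.9 dB

51.9 dB


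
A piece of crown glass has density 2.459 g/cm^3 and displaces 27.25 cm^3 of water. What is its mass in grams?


Rearrange rho = m / V:
  m = rho * V
  m = 2.459 * 27.25 = 67.008 g

67.008 g


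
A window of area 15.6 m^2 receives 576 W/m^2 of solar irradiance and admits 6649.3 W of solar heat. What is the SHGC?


Rearrange Q = Area * SHGC * Irradiance:
  SHGC = Q / (Area * Irradiance)
  SHGC = 6649.3 / (15.6 * 576) = 0.74

0.74


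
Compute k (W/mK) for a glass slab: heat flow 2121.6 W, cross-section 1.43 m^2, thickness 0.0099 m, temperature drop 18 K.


Fourier's law rearranged: k = Q * t / (A * dT)
  Numerator = 2121.6 * 0.0099 = 21.00384
  Denominator = 1.43 * 18 = 25.74
  k = 21.00384 / 25.74 = 0.816 W/mK

0.816 W/mK


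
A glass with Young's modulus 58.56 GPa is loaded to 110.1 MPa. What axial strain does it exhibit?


Rearrange E = sigma / epsilon:
  epsilon = sigma / E
  E (MPa) = 58.56 * 1000 = 58560
  epsilon = 110.1 / 58560 = 0.00188

0.00188


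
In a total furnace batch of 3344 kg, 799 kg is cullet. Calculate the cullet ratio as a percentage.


Cullet ratio = (cullet mass / total batch mass) * 100
  Ratio = 799 / 3344 * 100 = 23.89%

23.89%


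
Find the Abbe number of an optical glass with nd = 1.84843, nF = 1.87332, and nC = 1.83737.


Abbe number formula: Vd = (nd - 1) / (nF - nC)
  nd - 1 = 1.84843 - 1 = 0.84843
  nF - nC = 1.87332 - 1.83737 = 0.03595
  Vd = 0.84843 / 0.03595 = 23.6

23.6


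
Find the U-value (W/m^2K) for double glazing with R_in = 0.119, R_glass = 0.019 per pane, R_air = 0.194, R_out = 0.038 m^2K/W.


Total thermal resistance (series):
  R_total = R_in + R_glass + R_air + R_glass + R_out
  R_total = 0.119 + 0.019 + 0.194 + 0.019 + 0.038 = 0.389 m^2K/W
U-value = 1 / R_total = 1 / 0.389 = 2.571 W/m^2K

2.571 W/m^2K
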